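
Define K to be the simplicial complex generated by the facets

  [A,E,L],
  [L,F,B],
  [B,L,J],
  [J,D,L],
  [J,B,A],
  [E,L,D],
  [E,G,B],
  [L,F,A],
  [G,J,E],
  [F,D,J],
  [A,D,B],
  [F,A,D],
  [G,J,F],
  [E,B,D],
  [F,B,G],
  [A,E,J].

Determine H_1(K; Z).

We work with the vertex ordering A < B < D < E < F < G < J < L. The simplices of K, each written with vertices in increasing order, are:

  0-simplices (8): A, B, D, E, F, G, J, L
  1-simplices (24): AB, AD, AE, AF, AJ, AL, BD, BE, BF, BG, BJ, BL, DE, DF, DJ, DL, EG, EJ, EL, FG, FJ, FL, GJ, JL
  2-simplices (16): ABD, ABJ, ADF, AEJ, AEL, AFL, BDE, BEG, BFG, BFL, BJL, DEL, DFJ, DJL, EGJ, FGJ

Hence C_0 ≅ Z^8, C_1 ≅ Z^24, C_2 ≅ Z^16.

The boundary map ∂_1: C_1 → C_0 maps an edge to its endpoints' difference, ∂[p,q] = q − p. For instance
  ∂AJ = J − A.
The 8×24 boundary matrix has rank 7 and Smith normal form diag(1,1,1,1,1,1,1).

Boundary ∂_2: C_2 → C_1 maps a triangle to the signed sum of its edges. For instance
  ∂BDE = DE − BE + BD,
  ∂ADF = DF − AF + AD.
The 24×16 boundary matrix has rank 15 and Smith normal form diag(1,1,1,1,1,1,1,1,1,1,1,1,1,1,1).

Computing H_k = (kernel of ∂_k) / (image of ∂_{k+1}):

  H_1: rank ker ∂_1 − rank ∂_2 = (24 − 7) − 15 = 2, and the invariant factors of ∂_2 are all 1, so H_1 ≅ Z^2.

(K is a triangulation of the torus T^2.)

H_1 ≅ Z^2.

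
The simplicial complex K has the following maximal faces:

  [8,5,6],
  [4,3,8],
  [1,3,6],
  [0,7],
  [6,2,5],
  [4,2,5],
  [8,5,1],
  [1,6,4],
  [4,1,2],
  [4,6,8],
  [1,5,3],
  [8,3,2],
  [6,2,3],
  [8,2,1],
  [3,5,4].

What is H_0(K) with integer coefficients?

H_0 = Z^2.

K has 9 vertices, 22 edges, 14 triangles.
rank ∂_0 = 0, rank ∂_1 = 7 ⇒ b_0 = 9 − 0 − 7 = 2; all invariant factors of ∂_1 are 1 so no torsion. So H_0 ≅ Z^2.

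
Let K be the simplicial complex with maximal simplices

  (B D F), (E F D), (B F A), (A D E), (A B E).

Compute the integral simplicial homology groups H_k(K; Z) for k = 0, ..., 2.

H_0 ≅ Z,  H_1 ≅ Z,  H_2 = 0.

Order the vertices as A < B < D < E < F. Listing each simplex with vertices in this order, K has dimension 2 with simplices:

  0-simplices (5): A, B, D, E, F
  1-simplices (10): AB, AD, AE, AF, BD, BE, BF, DE, DF, EF
  2-simplices (5): ABE, ABF, ADE, BDF, DEF

giving chain groups C_0 ≅ Z^5, C_1 ≅ Z^10, C_2 ≅ Z^5.

∂_1: C_1 → C_0 maps an edge to its endpoints' difference, ∂[p,q] = q − p. For instance
  ∂BF = F − B.
This gives a 5×10 integer matrix of rank 4; reducing to Smith normal form yields diagonal entries (1,1,1,1).

∂_2: C_2 → C_1 sends each 2-simplex [p,q,r] to [q,r] − [p,r] + [p,q]. For instance
  ∂ADE = DE − AE + AD,
  ∂ABE = BE − AE + AB.
As a 10×5 matrix over Z this has rank 5, with invariant factors (1,1,1,1,1).

From H_k ≅ ker(∂_k) / im(∂_{k+1}) we obtain:

  H_0: rank C_0 − rank ∂_1 = 5 − 4 = 1, and the invariant factors of ∂_1 are all 1, so H_0 ≅ Z.
  H_1: rank ker ∂_1 − rank ∂_2 = (10 − 4) − 5 = 1, and the invariant factors of ∂_2 are all 1, so H_1 ≅ Z.
  H_2: rank ker ∂_2 − rank ∂_3 = (5 − 5) − 0 = 0, and there is no ∂_3, so H_2 ≅ 0.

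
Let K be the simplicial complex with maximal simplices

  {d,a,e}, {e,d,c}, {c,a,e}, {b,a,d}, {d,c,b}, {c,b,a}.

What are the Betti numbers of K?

b_0 = 1, b_1 = 0, b_2 = 1.

Order the vertices as a < b < c < d < e. Listing each simplex with vertices in this order, K has dimension 2 with simplices:

  0-simplices (5): a, b, c, d, e
  1-simplices (9): ab, ac, ad, ae, bc, bd, cd, ce, de
  2-simplices (6): abc, abd, ace, ade, bcd, cde

giving chain groups C_0 ≅ Z^5, C_1 ≅ Z^9, C_2 ≅ Z^6.

∂_1: C_1 → C_0 is given by ∂[p,q] = [q] − [p]. For instance
  ∂cd = d − c.
This gives a 5×9 integer matrix of rank 4; reducing to Smith normal form yields diagonal entries (1,1,1,1).

Boundary ∂_2: C_2 → C_1 sends each 2-simplex [p,q,r] to [q,r] − [p,r] + [p,q]. For instance
  ∂abc = bc − ac + ab,
  ∂bcd = cd − bd + bc.
The resulting 9×6 matrix has rank 5, and its Smith normal form has invariant factors (1,1,1,1,1).

Reading off H_k = ker ∂_k / im ∂_{k+1}:

  H_0: rank C_0 − rank ∂_1 = 5 − 4 = 1, and the invariant factors of ∂_1 are all 1, so H_0 ≅ Z.
  H_1: rank ker ∂_1 − rank ∂_2 = (9 − 4) − 5 = 0, and the invariant factors of ∂_2 are all 1, so H_1 ≅ 0.
  H_2: rank ker ∂_2 − rank ∂_3 = (6 − 5) − 0 = 1, and there is no ∂_3, so H_2 ≅ Z.

Hence the Betti numbers are b_0 = 1, b_1 = 0, b_2 = 1.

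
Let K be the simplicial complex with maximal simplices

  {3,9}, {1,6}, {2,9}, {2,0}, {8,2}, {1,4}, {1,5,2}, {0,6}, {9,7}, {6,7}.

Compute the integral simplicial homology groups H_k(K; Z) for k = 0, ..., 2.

H_0 ≅ Z,  H_1 ≅ Z^2,  H_2 = 0.

Take the total order 0 < 1 < 2 < 3 < 4 < 5 < 6 < 7 < 8 < 9 on the vertex set. Then K (dimension 2) consists of the simplices:

  0-simplices (10): [0], [1], [2], [3], [4], [5], [6], [7], [8], [9]
  1-simplices (12): [0,2], [0,6], [1,2], [1,4], [1,5], [1,6], [2,5], [2,8], [2,9], [3,9], [6,7], [7,9]
  2-simplices (1): [1,2,5]

Hence C_0 ≅ Z^10, C_1 ≅ Z^12, C_2 ≅ Z^1.

Boundary ∂_1: C_1 → C_0 is given by ∂[p,q] = [q] − [p]. For instance
  ∂[1,4] = [4] − [1].
This gives a 10×12 integer matrix of rank 9; reducing to Smith normal form yields diagonal entries (1,1,1,1,1,1,1,1,1).

∂_2: C_2 → C_1 maps a triangle to the signed sum of its edges. For instance
  ∂[1,2,5] = [2,5] − [1,5] + [1,2].
The resulting 12×1 matrix has rank 1, and its Smith normal form has invariant factors (1).

Computing H_k = (kernel of ∂_k) / (image of ∂_{k+1}):

  H_0: rank C_0 − rank ∂_1 = 10 − 9 = 1, and the invariant factors of ∂_1 are all 1, so H_0 = Z.
  H_1: rank ker ∂_1 − rank ∂_2 = (12 − 9) − 1 = 2, and the invariant factors of ∂_2 are all 1, so H_1 = Z^2.
  H_2: rank ker ∂_2 − rank ∂_3 = (1 − 1) − 0 = 0, and there is no ∂_3, so H_2 = 0.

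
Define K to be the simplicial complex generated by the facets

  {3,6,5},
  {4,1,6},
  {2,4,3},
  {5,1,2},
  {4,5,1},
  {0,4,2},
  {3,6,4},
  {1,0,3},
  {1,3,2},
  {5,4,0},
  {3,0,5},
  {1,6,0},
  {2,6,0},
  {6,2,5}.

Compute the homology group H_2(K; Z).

H_2 = Z.

Fix the vertex order 0 < 1 < 2 < 3 < 4 < 5 < 6 and write every simplex with vertices in increasing order. Then dim K = 2 and the simplices of K are:

  0-simplices (7): [0], [1], [2], [3], [4], [5], [6]
  1-simplices (21): [0,1], [0,2], [0,3], [0,4], [0,5], [0,6], [1,2], [1,3], [1,4], [1,5], [1,6], [2,3], [2,4], [2,5], [2,6], [3,4], [3,5], [3,6], [4,5], [4,6], [5,6]
  2-simplices (14): [0,1,3], [0,1,6], [0,2,4], [0,2,6], [0,3,5], [0,4,5], [1,2,3], [1,2,5], [1,4,5], [1,4,6], [2,3,4], [2,5,6], [3,4,6], [3,5,6]

so the chain groups are C_0 ≅ Z^7, C_1 ≅ Z^21, C_2 ≅ Z^14.

Boundary ∂_1: C_1 → C_0 sends each edge [p,q] (with p < q) to q − p. For instance
  ∂[1,6] = [6] − [1].
The 7×21 boundary matrix has rank 6 and Smith normal form diag(1,1,1,1,1,1).

Boundary ∂_2: C_2 → C_1 sends each 2-simplex [p,q,r] to [q,r] − [p,r] + [p,q]. For instance
  ∂[0,2,4] = [2,4] − [0,4] + [0,2],
  ∂[2,3,4] = [3,4] − [2,4] + [2,3].
The 21×14 boundary matrix has rank 13 and Smith normal form diag(1,1,1,1,1,1,1,1,1,1,1,1,1).

Computing H_k = (kernel of ∂_k) / (image of ∂_{k+1}):

  H_2: rank ker ∂_2 − rank ∂_3 = (14 − 13) − 0 = 1, and there is no ∂_3, so H_2 = Z.

(K is a triangulation of the torus T^2.)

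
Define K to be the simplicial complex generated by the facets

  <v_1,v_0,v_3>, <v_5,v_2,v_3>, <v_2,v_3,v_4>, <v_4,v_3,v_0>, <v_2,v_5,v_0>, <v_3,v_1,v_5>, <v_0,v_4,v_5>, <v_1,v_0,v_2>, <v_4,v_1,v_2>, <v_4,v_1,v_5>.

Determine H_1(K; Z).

H_1 = Z/2Z.

Take the total order v_0 < v_1 < v_2 < v_3 < v_4 < v_5 on the vertex set. Then K (dimension 2) consists of the simplices:

  0-simplices (6): [v_0], [v_1], [v_2], [v_3], [v_4], [v_5]
  1-simplices (15): (15 of them)
  2-simplices (10): [v_0,v_1,v_2], [v_0,v_1,v_3], [v_0,v_2,v_5], [v_0,v_3,v_4], [v_0,v_4,v_5], [v_1,v_2,v_4], [v_1,v_3,v_5], [v_1,v_4,v_5], [v_2,v_3,v_4], [v_2,v_3,v_5]

giving chain groups C_0 ≅ Z^6, C_1 ≅ Z^15, C_2 ≅ Z^10.

∂_1: C_1 → C_0 maps an edge to its endpoints' difference, ∂[p,q] = q − p. For instance
  ∂[v_1,v_3] = [v_3] − [v_1].
This gives a 6×15 integer matrix of rank 5; reducing to Smith normal form yields diagonal entries (1,1,1,1,1).

∂_2: C_2 → C_1 maps a triangle to the signed sum of its edges. For instance
  ∂[v_2,v_3,v_4] = [v_3,v_4] − [v_2,v_4] + [v_2,v_3],
  ∂[v_0,v_1,v_3] = [v_1,v_3] − [v_0,v_3] + [v_0,v_1].
This gives a 15×10 integer matrix of rank 10; reducing to Smith normal form yields diagonal entries (1,1,1,1,1,1,1,1,1,2).

Reading off H_k = ker ∂_k / im ∂_{k+1}:

  H_1: rank ker ∂_1 − rank ∂_2 = (15 − 5) − 10 = 0, and ∂_2 has invariant factor 2 > 1, so H_1 ≅ Z/2Z.

(K is a triangulation of the real projective plane RP^2.)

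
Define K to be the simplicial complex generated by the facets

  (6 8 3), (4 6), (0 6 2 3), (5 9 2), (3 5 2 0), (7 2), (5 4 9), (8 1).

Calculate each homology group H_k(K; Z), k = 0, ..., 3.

Fix the vertex order 0 < 1 < 2 < 3 < 4 < 5 < 6 < 7 < 8 < 9 and write every simplex with vertices in increasing order. Then dim K = 3 and the simplices of K are:

  0-simplices (10): [0], [1], [2], [3], [4], [5], [6], [7], [8], [9]
  1-simplices (18): [0,2], [0,3], [0,5], [0,6], [1,8], [2,3], [2,5], [2,6], [2,7], [2,9], [3,5], [3,6], [3,8], [4,5], [4,6], [4,9], [5,9], [6,8]
  2-simplices (10): [0,2,3], [0,2,5], [0,2,6], [0,3,5], [0,3,6], [2,3,5], [2,3,6], [2,5,9], [3,6,8], [4,5,9]
  3-simplices (2): [0,2,3,5], [0,2,3,6]

so the chain groups are C_0 ≅ Z^10, C_1 ≅ Z^18, C_2 ≅ Z^10, C_3 ≅ Z^2.

∂_1: C_1 → C_0 is given by ∂[p,q] = [q] − [p]. For instance
  ∂[0,3] = [3] − [0].
This gives a 10×18 integer matrix of rank 9; reducing to Smith normal form yields diagonal entries (1,1,1,1,1,1,1,1,1).

The boundary map ∂_2: C_2 → C_1 sends each 2-simplex [p,q,r] to [q,r] − [p,r] + [p,q]. For instance
  ∂[2,5,9] = [5,9] − [2,9] + [2,5],
  ∂[0,3,5] = [3,5] − [0,5] + [0,3].
The 18×10 boundary matrix has rank 8 and Smith normal form diag(1,1,1,1,1,1,1,1).

Boundary ∂_3: C_3 → C_2 sends each 3-simplex σ to the alternating sum Σ_i (−1)^i (σ with its i-th vertex removed). For instance
  ∂[0,2,3,5] = [2,3,5] − [0,3,5] + [0,2,5] − [0,2,3],
  ∂[0,2,3,6] = [2,3,6] − [0,3,6] + [0,2,6] − [0,2,3].
The 10×2 boundary matrix has rank 2 and Smith normal form diag(1,1).

From H_k ≅ ker(∂_k) / im(∂_{k+1}) we obtain:

  H_0: rank C_0 − rank ∂_1 = 10 − 9 = 1, and the invariant factors of ∂_1 are all 1, so H_0 = Z.
  H_1: rank ker ∂_1 − rank ∂_2 = (18 − 9) − 8 = 1, and the invariant factors of ∂_2 are all 1, so H_1 = Z.
  H_2: rank ker ∂_2 − rank ∂_3 = (10 − 8) − 2 = 0, and the invariant factors of ∂_3 are all 1, so H_2 = 0.
  H_3: rank ker ∂_3 − rank ∂_4 = (2 − 2) − 0 = 0, and there is no ∂_4, so H_3 = 0.

As a check, the Euler characteristic is 10 − 18 + 10 − 2 = 0, which agrees with 1 − 1 + 0 − 0 = 0.

H_0 = Z,  H_1 = Z,  H_2 = 0,  H_3 = 0.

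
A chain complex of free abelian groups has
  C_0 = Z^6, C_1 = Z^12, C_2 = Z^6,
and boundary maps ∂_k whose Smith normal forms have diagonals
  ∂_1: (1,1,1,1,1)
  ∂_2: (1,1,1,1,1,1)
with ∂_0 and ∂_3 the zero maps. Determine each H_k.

H_0 = Z,  H_1 = Z,  H_2 = 0.

H_0: b_0 = 6 − 0 − 5 = 1; torsion from ∂_1 factors > 1: none. So H_0 = Z.
H_1: b_1 = 12 − 5 − 6 = 1; torsion from ∂_2 factors > 1: none. So H_1 = Z.
H_2: b_2 = 6 − 6 − 0 = 0; torsion from ∂_3 factors > 1: none. So H_2 = 0.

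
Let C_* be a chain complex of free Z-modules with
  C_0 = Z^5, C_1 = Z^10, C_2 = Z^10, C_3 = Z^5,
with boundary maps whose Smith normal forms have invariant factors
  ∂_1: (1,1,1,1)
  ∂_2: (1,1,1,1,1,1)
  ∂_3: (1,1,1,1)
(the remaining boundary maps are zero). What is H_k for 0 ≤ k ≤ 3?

H_0 ≅ Z,  H_1 = 0,  H_2 = 0,  H_3 ≅ Z.

H_0: b_0 = 5 − 0 − 4 = 1; torsion from ∂_1 factors > 1: none. So H_0 ≅ Z.
H_1: b_1 = 10 − 4 − 6 = 0; torsion from ∂_2 factors > 1: none. So H_1 ≅ 0.
H_2: b_2 = 10 − 6 − 4 = 0; torsion from ∂_3 factors > 1: none. So H_2 ≅ 0.
H_3: b_3 = 5 − 4 − 0 = 1; torsion from ∂_4 factors > 1: none. So H_3 ≅ Z.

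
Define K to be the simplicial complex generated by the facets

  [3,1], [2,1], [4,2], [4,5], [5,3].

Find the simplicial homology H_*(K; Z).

We work with the vertex ordering 1 < 2 < 3 < 4 < 5. The simplices of K, each written with vertices in increasing order, are:

  0-simplices (5): [1], [2], [3], [4], [5]
  1-simplices (5): [1,2], [1,3], [2,4], [3,5], [4,5]

giving chain groups C_0 ≅ Z^5, C_1 ≅ Z^5.

Boundary ∂_1: C_1 → C_0 maps an edge to its endpoints' difference, ∂[p,q] = q − p.
This gives a 5×5 integer matrix of rank 4; reducing to Smith normal form yields diagonal entries (1,1,1,1).

Now H_k = ker ∂_k / im ∂_{k+1}, so:

  H_0: rank C_0 − rank ∂_1 = 5 − 4 = 1, and the invariant factors of ∂_1 are all 1, so H_0 ≅ Z.
  H_1: rank ker ∂_1 − rank ∂_2 = (5 − 4) − 0 = 1, and there is no ∂_2, so H_1 ≅ Z.

(K is a triangulation of the circle S^1.)

H_0 = Z,  H_1 = Z.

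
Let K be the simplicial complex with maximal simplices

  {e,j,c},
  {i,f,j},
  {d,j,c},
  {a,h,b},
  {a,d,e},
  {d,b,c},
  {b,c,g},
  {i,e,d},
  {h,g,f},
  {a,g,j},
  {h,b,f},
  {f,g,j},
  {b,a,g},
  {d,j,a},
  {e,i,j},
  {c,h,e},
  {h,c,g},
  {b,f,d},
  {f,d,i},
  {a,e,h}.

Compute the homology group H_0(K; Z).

Fix the vertex order a < b < c < d < e < f < g < h < i < j and write every simplex with vertices in increasing order. Then dim K = 2 and the simplices of K are:

  0-simplices (10): a, b, c, d, e, f, g, h, i, j
  1-simplices (30): ab, ad, ae, ag, ah, aj, bc, bd, bf, bg, bh, cd, ce, cg, ch, cj, de, df, di, dj, eh, ei, ej, fg, fh, fi, fj, gh, gj, ij
  2-simplices (20): abg, abh, ade, adj, aeh, agj, bcd, bcg, bdf, bfh, cdj, ceh, cej, cgh, dei, dfi, eij, fgh, fgj, fij

so the chain groups are C_0 ≅ Z^10, C_1 ≅ Z^30, C_2 ≅ Z^20.

The boundary map ∂_1: C_1 → C_0 sends each edge [p,q] (with p < q) to q − p.
This gives a 10×30 integer matrix of rank 9; reducing to Smith normal form yields diagonal entries (1,1,1,1,1,1,1,1,1).

Boundary ∂_2: C_2 → C_1 acts by ∂[p,q,r] = [q,r] − [p,r] + [p,q]. For instance
  ∂ade = de − ae + ad,
  ∂agj = gj − aj + ag.
This gives a 30×20 integer matrix of rank 20; reducing to Smith normal form yields diagonal entries (1,1,1,1,1,1,1,1,1,1,1,1,1,1,1,1,1,1,1,2).

From H_k ≅ ker(∂_k) / im(∂_{k+1}) we obtain:

  H_0: rank C_0 − rank ∂_1 = 10 − 9 = 1, and the invariant factors of ∂_1 are all 1, so H_0 = Z.

H_0 ≅ Z.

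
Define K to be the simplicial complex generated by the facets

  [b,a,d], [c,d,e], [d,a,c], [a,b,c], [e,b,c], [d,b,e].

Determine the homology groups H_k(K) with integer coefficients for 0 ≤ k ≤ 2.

H_0 ≅ Z,  H_1 = 0,  H_2 ≅ Z.

K has 5 vertices, 9 edges, 6 triangles.
rank ∂_0 = 0, rank ∂_1 = 4 ⇒ b_0 = 5 − 0 − 4 = 1; all invariant factors of ∂_1 are 1 so no torsion. So H_0 ≅ Z.
rank ∂_1 = 4, rank ∂_2 = 5 ⇒ b_1 = 9 − 4 − 5 = 0; all invariant factors of ∂_2 are 1 so no torsion. So H_1 ≅ 0.
rank ∂_2 = 5, rank ∂_3 = 0 ⇒ b_2 = 6 − 5 − 0 = 1. So H_2 ≅ Z.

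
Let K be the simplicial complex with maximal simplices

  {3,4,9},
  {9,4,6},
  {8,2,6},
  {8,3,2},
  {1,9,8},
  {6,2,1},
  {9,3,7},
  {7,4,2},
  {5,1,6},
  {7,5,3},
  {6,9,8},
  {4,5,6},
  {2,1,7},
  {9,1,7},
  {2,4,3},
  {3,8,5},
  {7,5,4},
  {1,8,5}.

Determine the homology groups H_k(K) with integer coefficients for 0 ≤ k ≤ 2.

H_0 = Z,  H_1 = Z ⊕ Z_2,  H_2 = 0.

K has 9 vertices, 27 edges, 18 triangles.
rank ∂_0 = 0, rank ∂_1 = 8 ⇒ b_0 = 9 − 0 − 8 = 1; all invariant factors of ∂_1 are 1 so no torsion. So H_0 = Z.
rank ∂_1 = 8, rank ∂_2 = 18 ⇒ b_1 = 27 − 8 − 18 = 1; ∂_2 has invariant factor(s) [2] giving torsion. So H_1 = Z ⊕ Z_2.
rank ∂_2 = 18, rank ∂_3 = 0 ⇒ b_2 = 18 − 18 − 0 = 0. So H_2 = 0.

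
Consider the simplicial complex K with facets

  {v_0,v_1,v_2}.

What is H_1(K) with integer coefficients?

H_1 ≅ 0.

Fix the vertex order v_0 < v_1 < v_2 and write every simplex with vertices in increasing order. Then dim K = 2 and the simplices of K are:

  0-simplices (3): [v_0], [v_1], [v_2]
  1-simplices (3): [v_0,v_1], [v_0,v_2], [v_1,v_2]
  2-simplices (1): [v_0,v_1,v_2]

Hence C_0 ≅ Z^3, C_1 ≅ Z^3, C_2 ≅ Z^1.

Boundary ∂_1: C_1 → C_0 sends each edge [p,q] (with p < q) to q − p. For instance
  ∂[v_0,v_2] = [v_2] − [v_0].
This gives a 3×3 integer matrix of rank 2; reducing to Smith normal form yields diagonal entries (1,1).

Boundary ∂_2: C_2 → C_1 sends each 2-simplex [p,q,r] to [q,r] − [p,r] + [p,q]. For instance
  ∂[v_0,v_1,v_2] = [v_1,v_2] − [v_0,v_2] + [v_0,v_1].
The 3×1 boundary matrix has rank 1 and Smith normal form diag(1).

From H_k ≅ ker(∂_k) / im(∂_{k+1}) we obtain:

  H_1: rank ker ∂_1 − rank ∂_2 = (3 − 2) − 1 = 0, and the invariant factors of ∂_2 are all 1, so H_1 = 0.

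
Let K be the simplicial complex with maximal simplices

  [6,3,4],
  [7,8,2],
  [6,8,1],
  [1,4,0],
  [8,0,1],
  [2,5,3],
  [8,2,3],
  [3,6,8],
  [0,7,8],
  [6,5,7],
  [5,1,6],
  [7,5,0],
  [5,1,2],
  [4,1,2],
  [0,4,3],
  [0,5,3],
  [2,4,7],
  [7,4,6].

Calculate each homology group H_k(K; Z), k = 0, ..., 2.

H_0 = Z,  H_1 = Z^2,  H_2 = Z.

Fix the vertex order 0 < 1 < 2 < 3 < 4 < 5 < 6 < 7 < 8 and write every simplex with vertices in increasing order. Then dim K = 2 and the simplices of K are:

  0-simplices (9): [0], [1], [2], [3], [4], [5], [6], [7], [8]
  1-simplices (27): (27 of them)
  2-simplices (18): [0,1,4], [0,1,8], [0,3,4], [0,3,5], [0,5,7], [0,7,8], [1,2,4], [1,2,5], [1,5,6], [1,6,8], [2,3,5], [2,3,8], [2,4,7], [2,7,8], [3,4,6], [3,6,8], [4,6,7], [5,6,7]

giving chain groups C_0 ≅ Z^9, C_1 ≅ Z^27, C_2 ≅ Z^18.

Boundary ∂_1: C_1 → C_0 maps an edge to its endpoints' difference, ∂[p,q] = q − p.
As a 9×27 matrix over Z this has rank 8, with invariant factors (1,1,1,1,1,1,1,1).

∂_2: C_2 → C_1 sends each 2-simplex [p,q,r] to [q,r] − [p,r] + [p,q]. For instance
  ∂[0,3,4] = [3,4] − [0,4] + [0,3],
  ∂[1,5,6] = [5,6] − [1,6] + [1,5].
This gives a 27×18 integer matrix of rank 17; reducing to Smith normal form yields diagonal entries (1,1,1,1,1,1,1,1,1,1,1,1,1,1,1,1,1).

Reading off H_k = ker ∂_k / im ∂_{k+1}:

  H_0: rank C_0 − rank ∂_1 = 9 − 8 = 1, and the invariant factors of ∂_1 are all 1, so H_0 ≅ Z.
  H_1: rank ker ∂_1 − rank ∂_2 = (27 − 8) − 17 = 2, and the invariant factors of ∂_2 are all 1, so H_1 ≅ Z^2.
  H_2: rank ker ∂_2 − rank ∂_3 = (18 − 17) − 0 = 1, and there is no ∂_3, so H_2 ≅ Z.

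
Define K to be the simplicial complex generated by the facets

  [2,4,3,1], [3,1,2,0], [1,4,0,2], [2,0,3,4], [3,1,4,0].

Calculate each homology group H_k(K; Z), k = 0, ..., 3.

H_0 = Z,  H_1 = 0,  H_2 = 0,  H_3 = Z.

Take the total order 0 < 1 < 2 < 3 < 4 on the vertex set. Then K (dimension 3) consists of the simplices:

  0-simplices (5): [0], [1], [2], [3], [4]
  1-simplices (10): [0,1], [0,2], [0,3], [0,4], [1,2], [1,3], [1,4], [2,3], [2,4], [3,4]
  2-simplices (10): [0,1,2], [0,1,3], [0,1,4], [0,2,3], [0,2,4], [0,3,4], [1,2,3], [1,2,4], [1,3,4], [2,3,4]
  3-simplices (5): [0,1,2,3], [0,1,2,4], [0,1,3,4], [0,2,3,4], [1,2,3,4]

Hence C_0 ≅ Z^5, C_1 ≅ Z^10, C_2 ≅ Z^10, C_3 ≅ Z^5.

∂_1: C_1 → C_0 sends each edge [p,q] (with p < q) to q − p.
As a 5×10 matrix over Z this has rank 4, with invariant factors (1,1,1,1).

∂_2: C_2 → C_1 maps a triangle to the signed sum of its edges. For instance
  ∂[0,3,4] = [3,4] − [0,4] + [0,3],
  ∂[0,2,4] = [2,4] − [0,4] + [0,2].
This gives a 10×10 integer matrix of rank 6; reducing to Smith normal form yields diagonal entries (1,1,1,1,1,1).

The boundary map ∂_3: C_3 → C_2 sends each 3-simplex σ to the alternating sum Σ_i (−1)^i (σ with its i-th vertex removed). For instance
  ∂[1,2,3,4] = [2,3,4] − [1,3,4] + [1,2,4] − [1,2,3],
  ∂[0,1,2,4] = [1,2,4] − [0,2,4] + [0,1,4] − [0,1,2].
The resulting 10×5 matrix has rank 4, and its Smith normal form has invariant factors (1,1,1,1).

Reading off H_k = ker ∂_k / im ∂_{k+1}:

  H_0: rank C_0 − rank ∂_1 = 5 − 4 = 1, and the invariant factors of ∂_1 are all 1, so H_0 = Z.
  H_1: rank ker ∂_1 − rank ∂_2 = (10 − 4) − 6 = 0, and the invariant factors of ∂_2 are all 1, so H_1 = 0.
  H_2: rank ker ∂_2 − rank ∂_3 = (10 − 6) − 4 = 0, and the invariant factors of ∂_3 are all 1, so H_2 = 0.
  H_3: rank ker ∂_3 − rank ∂_4 = (5 − 4) − 0 = 1, and there is no ∂_4, so H_3 = Z.

As a check, the Euler characteristic is 5 − 10 + 10 − 5 = 0, which agrees with 1 − 0 + 0 − 1 = 0.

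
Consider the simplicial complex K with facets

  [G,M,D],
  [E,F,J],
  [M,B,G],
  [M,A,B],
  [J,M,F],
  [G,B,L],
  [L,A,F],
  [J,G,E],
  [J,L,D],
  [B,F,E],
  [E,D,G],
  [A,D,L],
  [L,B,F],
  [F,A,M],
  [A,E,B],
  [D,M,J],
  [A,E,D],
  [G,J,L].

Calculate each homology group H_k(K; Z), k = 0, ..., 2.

Order the vertices as A < B < D < E < F < G < J < L < M. Listing each simplex with vertices in this order, K has dimension 2 with simplices:

  0-simplices (9): A, B, D, E, F, G, J, L, M
  1-simplices (27): AB, AD, AE, AF, AL, AM, BE, BF, BG, BL, BM, DE, DG, DJ, DL, DM, EF, EG, EJ, FJ, FL, FM, GJ, GL, GM, JL, JM
  2-simplices (18): ABE, ABM, ADE, ADL, AFL, AFM, BEF, BFL, BGL, BGM, DEG, DGM, DJL, DJM, EFJ, EGJ, FJM, GJL

so the chain groups are C_0 ≅ Z^9, C_1 ≅ Z^27, C_2 ≅ Z^18.

∂_1: C_1 → C_0 is given by ∂[p,q] = [q] − [p].
The resulting 9×27 matrix has rank 8, and its Smith normal form has invariant factors (1,1,1,1,1,1,1,1).

Boundary ∂_2: C_2 → C_1 acts by ∂[p,q,r] = [q,r] − [p,r] + [p,q]. For instance
  ∂ABM = BM − AM + AB,
  ∂BGL = GL − BL + BG.
As a 27×18 matrix over Z this has rank 18, with invariant factors (1,1,1,1,1,1,1,1,1,1,1,1,1,1,1,1,1,2).

Reading off H_k = ker ∂_k / im ∂_{k+1}:

  H_0: rank C_0 − rank ∂_1 = 9 − 8 = 1, and the invariant factors of ∂_1 are all 1, so H_0 = Z.
  H_1: rank ker ∂_1 − rank ∂_2 = (27 − 8) − 18 = 1, and ∂_2 has invariant factor 2 > 1, so H_1 = Z ⊕ Z/2.
  H_2: rank ker ∂_2 − rank ∂_3 = (18 − 18) − 0 = 0, and there is no ∂_3, so H_2 = 0.

As a check, the Euler characteristic is 9 − 27 + 18 = 0, which agrees with 1 − 1 + 0 = 0.
(K is a triangulation of the Klein bottle.)

H_0 = Z,  H_1 = Z ⊕ Z/2,  H_2 = 0.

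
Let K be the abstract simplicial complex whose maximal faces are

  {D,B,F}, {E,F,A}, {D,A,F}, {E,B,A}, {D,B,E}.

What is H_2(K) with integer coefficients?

H_2 ≅ 0.

K has 5 vertices, 10 edges, 5 triangles.
rank ∂_2 = 5, rank ∂_3 = 0 ⇒ b_2 = 5 − 5 − 0 = 0. So H_2 = 0.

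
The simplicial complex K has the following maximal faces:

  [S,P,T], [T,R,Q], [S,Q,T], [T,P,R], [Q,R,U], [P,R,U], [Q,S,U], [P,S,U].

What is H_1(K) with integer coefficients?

Fix the vertex order P < Q < R < S < T < U and write every simplex with vertices in increasing order. Then dim K = 2 and the simplices of K are:

  0-simplices (6): P, Q, R, S, T, U
  1-simplices (12): PR, PS, PT, PU, QR, QS, QT, QU, RT, RU, ST, SU
  2-simplices (8): PRT, PRU, PST, PSU, QRT, QRU, QST, QSU

so the chain groups are C_0 ≅ Z^6, C_1 ≅ Z^12, C_2 ≅ Z^8.

∂_1: C_1 → C_0 sends each edge [p,q] (with p < q) to q − p. For instance
  ∂PU = U − P.
As a 6×12 matrix over Z this has rank 5, with invariant factors (1,1,1,1,1).

The boundary map ∂_2: C_2 → C_1 maps a triangle to the signed sum of its edges. For instance
  ∂QSU = SU − QU + QS,
  ∂QST = ST − QT + QS.
The resulting 12×8 matrix has rank 7, and its Smith normal form has invariant factors (1,1,1,1,1,1,1).

Now H_k = ker ∂_k / im ∂_{k+1}, so:

  H_1: rank ker ∂_1 − rank ∂_2 = (12 − 5) − 7 = 0, and the invariant factors of ∂_2 are all 1, so H_1 ≅ 0.

H_1 = 0.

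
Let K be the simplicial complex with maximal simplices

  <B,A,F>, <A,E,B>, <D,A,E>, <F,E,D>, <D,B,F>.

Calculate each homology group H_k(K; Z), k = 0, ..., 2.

H_0 ≅ Z,  H_1 ≅ Z,  H_2 = 0.

Take the total order A < B < D < E < F on the vertex set. Then K (dimension 2) consists of the simplices:

  0-simplices (5): A, B, D, E, F
  1-simplices (10): AB, AD, AE, AF, BD, BE, BF, DE, DF, EF
  2-simplices (5): ABE, ABF, ADE, BDF, DEF

so the chain groups are C_0 ≅ Z^5, C_1 ≅ Z^10, C_2 ≅ Z^5.

∂_1: C_1 → C_0 sends each edge [p,q] (with p < q) to q − p.
The 5×10 boundary matrix has rank 4 and Smith normal form diag(1,1,1,1).

Boundary ∂_2: C_2 → C_1 maps a triangle to the signed sum of its edges. For instance
  ∂ADE = DE − AE + AD,
  ∂ABE = BE − AE + AB.
The resulting 10×5 matrix has rank 5, and its Smith normal form has invariant factors (1,1,1,1,1).

Computing H_k = (kernel of ∂_k) / (image of ∂_{k+1}):

  H_0: rank C_0 − rank ∂_1 = 5 − 4 = 1, and the invariant factors of ∂_1 are all 1, so H_0 = Z.
  H_1: rank ker ∂_1 − rank ∂_2 = (10 − 4) − 5 = 1, and the invariant factors of ∂_2 are all 1, so H_1 = Z.
  H_2: rank ker ∂_2 − rank ∂_3 = (5 − 5) − 0 = 0, and there is no ∂_3, so H_2 = 0.

As a check, the Euler characteristic is 5 − 10 + 5 = 0, which agrees with 1 − 1 + 0 = 0.
(K is a triangulation of the Möbius band.)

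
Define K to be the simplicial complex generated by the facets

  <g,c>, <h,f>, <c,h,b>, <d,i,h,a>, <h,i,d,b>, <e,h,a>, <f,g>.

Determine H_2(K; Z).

H_2 = 0.

K has 9 vertices, 16 edges, 9 triangles, 2 3-simplices.
rank ∂_2 = 7, rank ∂_3 = 2 ⇒ b_2 = 9 − 7 − 2 = 0; all invariant factors of ∂_3 are 1 so no torsion. So H_2 ≅ 0.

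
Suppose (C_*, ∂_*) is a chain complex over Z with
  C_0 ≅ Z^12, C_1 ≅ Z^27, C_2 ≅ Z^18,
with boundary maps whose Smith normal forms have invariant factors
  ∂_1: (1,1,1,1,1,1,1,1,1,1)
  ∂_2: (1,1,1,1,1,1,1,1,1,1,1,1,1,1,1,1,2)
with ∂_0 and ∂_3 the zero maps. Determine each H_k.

H_0 = Z^2,  H_1 = Z/2,  H_2 = Z.

H_0: b_0 = 12 − 0 − 10 = 2; torsion from ∂_1 factors > 1: none. So H_0 = Z^2.
H_1: b_1 = 27 − 10 − 17 = 0; torsion from ∂_2 factors > 1: [2]. So H_1 = Z/2.
H_2: b_2 = 18 − 17 − 0 = 1; torsion from ∂_3 factors > 1: none. So H_2 = Z.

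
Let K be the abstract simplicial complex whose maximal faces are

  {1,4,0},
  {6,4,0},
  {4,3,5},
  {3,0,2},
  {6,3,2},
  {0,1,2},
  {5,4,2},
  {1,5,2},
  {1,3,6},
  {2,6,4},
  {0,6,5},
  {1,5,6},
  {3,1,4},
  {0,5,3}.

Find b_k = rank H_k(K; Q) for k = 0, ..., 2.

Fix the vertex order 0 < 1 < 2 < 3 < 4 < 5 < 6 and write every simplex with vertices in increasing order. Then dim K = 2 and the simplices of K are:

  0-simplices (7): [0], [1], [2], [3], [4], [5], [6]
  1-simplices (21): [0,1], [0,2], [0,3], [0,4], [0,5], [0,6], [1,2], [1,3], [1,4], [1,5], [1,6], [2,3], [2,4], [2,5], [2,6], [3,4], [3,5], [3,6], [4,5], [4,6], [5,6]
  2-simplices (14): [0,1,2], [0,1,4], [0,2,3], [0,3,5], [0,4,6], [0,5,6], [1,2,5], [1,3,4], [1,3,6], [1,5,6], [2,3,6], [2,4,5], [2,4,6], [3,4,5]

Hence C_0 ≅ Z^7, C_1 ≅ Z^21, C_2 ≅ Z^14.

∂_1: C_1 → C_0 sends each edge [p,q] (with p < q) to q − p. For instance
  ∂[3,4] = [4] − [3].
This gives a 7×21 integer matrix of rank 6; reducing to Smith normal form yields diagonal entries (1,1,1,1,1,1).

Boundary ∂_2: C_2 → C_1 acts by ∂[p,q,r] = [q,r] − [p,r] + [p,q]. For instance
  ∂[1,2,5] = [2,5] − [1,5] + [1,2],
  ∂[0,2,3] = [2,3] − [0,3] + [0,2].
The resulting 21×14 matrix has rank 13, and its Smith normal form has invariant factors (1,1,1,1,1,1,1,1,1,1,1,1,1).

Now H_k = ker ∂_k / im ∂_{k+1}, so:

  H_0: rank C_0 − rank ∂_1 = 7 − 6 = 1, and the invariant factors of ∂_1 are all 1, so H_0 = Z.
  H_1: rank ker ∂_1 − rank ∂_2 = (21 − 6) − 13 = 2, and the invariant factors of ∂_2 are all 1, so H_1 = Z^2.
  H_2: rank ker ∂_2 − rank ∂_3 = (14 − 13) − 0 = 1, and there is no ∂_3, so H_2 = Z.

(K is a triangulation of the torus T^2.)

Hence the Betti numbers are b_0 = 1, b_1 = 2, b_2 = 1.

b_0 = 1, b_1 = 2, b_2 = 1.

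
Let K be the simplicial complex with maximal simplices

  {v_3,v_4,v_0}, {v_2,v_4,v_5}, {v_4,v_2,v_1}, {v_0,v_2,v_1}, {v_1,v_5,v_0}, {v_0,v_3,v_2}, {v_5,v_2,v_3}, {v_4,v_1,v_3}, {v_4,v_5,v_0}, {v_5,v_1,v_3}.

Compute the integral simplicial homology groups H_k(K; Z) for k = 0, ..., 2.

H_0 ≅ Z,  H_1 ≅ Z/2Z,  H_2 = 0.

K has 6 vertices, 15 edges, 10 triangles.
rank ∂_0 = 0, rank ∂_1 = 5 ⇒ b_0 = 6 − 0 − 5 = 1; all invariant factors of ∂_1 are 1 so no torsion. So H_0 ≅ Z.
rank ∂_1 = 5, rank ∂_2 = 10 ⇒ b_1 = 15 − 5 − 10 = 0; ∂_2 has invariant factor(s) [2] giving torsion. So H_1 ≅ Z/2Z.
rank ∂_2 = 10, rank ∂_3 = 0 ⇒ b_2 = 10 − 10 − 0 = 0. So H_2 ≅ 0.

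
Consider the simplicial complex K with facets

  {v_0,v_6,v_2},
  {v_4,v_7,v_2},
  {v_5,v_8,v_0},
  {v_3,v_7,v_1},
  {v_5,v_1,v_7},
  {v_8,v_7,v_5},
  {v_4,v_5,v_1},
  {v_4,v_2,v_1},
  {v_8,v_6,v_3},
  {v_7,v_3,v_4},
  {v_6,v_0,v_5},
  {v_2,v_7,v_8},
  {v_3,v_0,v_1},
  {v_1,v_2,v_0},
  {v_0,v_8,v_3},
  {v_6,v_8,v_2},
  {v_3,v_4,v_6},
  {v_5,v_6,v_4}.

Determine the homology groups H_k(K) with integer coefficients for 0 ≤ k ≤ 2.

H_0 = Z,  H_1 = Z ⊕ Z/2,  H_2 = 0.

Take the total order v_0 < v_1 < v_2 < v_3 < v_4 < v_5 < v_6 < v_7 < v_8 on the vertex set. Then K (dimension 2) consists of the simplices:

  0-simplices (9): [v_0], [v_1], [v_2], [v_3], [v_4], [v_5], [v_6], [v_7], [v_8]
  1-simplices (27): (27 of them)
  2-simplices (18): (18 of them)

giving chain groups C_0 ≅ Z^9, C_1 ≅ Z^27, C_2 ≅ Z^18.

∂_1: C_1 → C_0 sends each edge [p,q] (with p < q) to q − p. For instance
  ∂[v_0,v_1] = [v_1] − [v_0].
The resulting 9×27 matrix has rank 8, and its Smith normal form has invariant factors (1,1,1,1,1,1,1,1).

The boundary map ∂_2: C_2 → C_1 maps a triangle to the signed sum of its edges. For instance
  ∂[v_0,v_1,v_3] = [v_1,v_3] − [v_0,v_3] + [v_0,v_1],
  ∂[v_2,v_4,v_7] = [v_4,v_7] − [v_2,v_7] + [v_2,v_4].
The 27×18 boundary matrix has rank 18 and Smith normal form diag(1,1,1,1,1,1,1,1,1,1,1,1,1,1,1,1,1,2).

From H_k ≅ ker(∂_k) / im(∂_{k+1}) we obtain:

  H_0: rank C_0 − rank ∂_1 = 9 − 8 = 1, and the invariant factors of ∂_1 are all 1, so H_0 ≅ Z.
  H_1: rank ker ∂_1 − rank ∂_2 = (27 − 8) − 18 = 1, and ∂_2 has invariant factor 2 > 1, so H_1 ≅ Z ⊕ Z/2.
  H_2: rank ker ∂_2 − rank ∂_3 = (18 − 18) − 0 = 0, and there is no ∂_3, so H_2 ≅ 0.

As a check, the Euler characteristic is 9 − 27 + 18 = 0, which agrees with 1 − 1 + 0 = 0.
(K is a triangulation of the Klein bottle.)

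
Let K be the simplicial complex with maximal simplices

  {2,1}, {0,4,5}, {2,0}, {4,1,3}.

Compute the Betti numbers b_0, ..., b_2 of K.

Take the total order 0 < 1 < 2 < 3 < 4 < 5 on the vertex set. Then K (dimension 2) consists of the simplices:

  0-simplices (6): [0], [1], [2], [3], [4], [5]
  1-simplices (8): [0,2], [0,4], [0,5], [1,2], [1,3], [1,4], [3,4], [4,5]
  2-simplices (2): [0,4,5], [1,3,4]

so the chain groups are C_0 ≅ Z^6, C_1 ≅ Z^8, C_2 ≅ Z^2.

∂_1: C_1 → C_0 sends each edge [p,q] (with p < q) to q − p.
As a 6×8 matrix over Z this has rank 5, with invariant factors (1,1,1,1,1).

Boundary ∂_2: C_2 → C_1 maps a triangle to the signed sum of its edges. For instance
  ∂[1,3,4] = [3,4] − [1,4] + [1,3],
  ∂[0,4,5] = [4,5] − [0,5] + [0,4].
This gives a 8×2 integer matrix of rank 2; reducing to Smith normal form yields diagonal entries (1,1).

Reading off H_k = ker ∂_k / im ∂_{k+1}:

  H_0: rank C_0 − rank ∂_1 = 6 − 5 = 1, and the invariant factors of ∂_1 are all 1, so H_0 = Z.
  H_1: rank ker ∂_1 − rank ∂_2 = (8 − 5) − 2 = 1, and the invariant factors of ∂_2 are all 1, so H_1 = Z.
  H_2: rank ker ∂_2 − rank ∂_3 = (2 − 2) − 0 = 0, and there is no ∂_3, so H_2 = 0.

Hence the Betti numbers are b_0 = 1, b_1 = 1, b_2 = 0.

b_0 = 1, b_1 = 1, b_2 = 0.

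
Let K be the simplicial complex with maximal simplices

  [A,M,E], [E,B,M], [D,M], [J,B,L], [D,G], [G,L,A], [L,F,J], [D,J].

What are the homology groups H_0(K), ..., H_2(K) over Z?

H_0 = Z,  H_1 = Z^3,  H_2 = 0.

K has 9 vertices, 16 edges, 5 triangles.
rank ∂_0 = 0, rank ∂_1 = 8 ⇒ b_0 = 9 − 0 − 8 = 1; all invariant factors of ∂_1 are 1 so no torsion. So H_0 ≅ Z.
rank ∂_1 = 8, rank ∂_2 = 5 ⇒ b_1 = 16 − 8 − 5 = 3; all invariant factors of ∂_2 are 1 so no torsion. So H_1 ≅ Z^3.
rank ∂_2 = 5, rank ∂_3 = 0 ⇒ b_2 = 5 − 5 − 0 = 0. So H_2 ≅ 0.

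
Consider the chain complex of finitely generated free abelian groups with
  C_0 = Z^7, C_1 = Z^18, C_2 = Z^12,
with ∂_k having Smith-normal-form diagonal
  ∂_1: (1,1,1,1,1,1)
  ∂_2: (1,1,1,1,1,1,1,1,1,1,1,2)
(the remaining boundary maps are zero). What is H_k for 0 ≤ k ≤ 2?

H_0 ≅ Z,  H_1 ≅ Z/2,  H_2 = 0.

H_0: b_0 = 7 − 0 − 6 = 1; torsion from ∂_1 factors > 1: none. So H_0 ≅ Z.
H_1: b_1 = 18 − 6 − 12 = 0; torsion from ∂_2 factors > 1: [2]. So H_1 ≅ Z/2.
H_2: b_2 = 12 − 12 − 0 = 0; torsion from ∂_3 factors > 1: none. So H_2 ≅ 0.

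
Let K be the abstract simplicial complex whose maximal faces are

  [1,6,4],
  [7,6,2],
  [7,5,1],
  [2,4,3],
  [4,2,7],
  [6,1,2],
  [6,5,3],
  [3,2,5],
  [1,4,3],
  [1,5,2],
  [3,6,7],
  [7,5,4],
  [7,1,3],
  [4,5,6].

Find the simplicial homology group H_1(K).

Order the vertices as 1 < 2 < 3 < 4 < 5 < 6 < 7. Listing each simplex with vertices in this order, K has dimension 2 with simplices:

  0-simplices (7): [1], [2], [3], [4], [5], [6], [7]
  1-simplices (21): [1,2], [1,3], [1,4], [1,5], [1,6], [1,7], [2,3], [2,4], [2,5], [2,6], [2,7], [3,4], [3,5], [3,6], [3,7], [4,5], [4,6], [4,7], [5,6], [5,7], [6,7]
  2-simplices (14): [1,2,5], [1,2,6], [1,3,4], [1,3,7], [1,4,6], [1,5,7], [2,3,4], [2,3,5], [2,4,7], [2,6,7], [3,5,6], [3,6,7], [4,5,6], [4,5,7]

Hence C_0 ≅ Z^7, C_1 ≅ Z^21, C_2 ≅ Z^14.

Boundary ∂_1: C_1 → C_0 maps an edge to its endpoints' difference, ∂[p,q] = q − p. For instance
  ∂[1,4] = [4] − [1].
As a 7×21 matrix over Z this has rank 6, with invariant factors (1,1,1,1,1,1).

Boundary ∂_2: C_2 → C_1 maps a triangle to the signed sum of its edges. For instance
  ∂[1,3,4] = [3,4] − [1,4] + [1,3],
  ∂[4,5,6] = [5,6] − [4,6] + [4,5].
As a 21×14 matrix over Z this has rank 13, with invariant factors (1,1,1,1,1,1,1,1,1,1,1,1,1).

Computing H_k = (kernel of ∂_k) / (image of ∂_{k+1}):

  H_1: rank ker ∂_1 − rank ∂_2 = (21 − 6) − 13 = 2, and the invariant factors of ∂_2 are all 1, so H_1 = Z^2.

H_1 ≅ Z^2.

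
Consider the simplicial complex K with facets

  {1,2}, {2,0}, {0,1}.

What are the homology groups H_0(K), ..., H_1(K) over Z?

Take the total order 0 < 1 < 2 on the vertex set. Then K (dimension 1) consists of the simplices:

  0-simplices (3): [0], [1], [2]
  1-simplices (3): [0,1], [0,2], [1,2]

giving chain groups C_0 ≅ Z^3, C_1 ≅ Z^3.

Boundary ∂_1: C_1 → C_0 sends each edge [p,q] (with p < q) to q − p. For instance
  ∂[0,2] = [2] − [0].
The resulting 3×3 matrix has rank 2, and its Smith normal form has invariant factors (1,1).

Computing H_k = (kernel of ∂_k) / (image of ∂_{k+1}):

  H_0: rank C_0 − rank ∂_1 = 3 − 2 = 1, and the invariant factors of ∂_1 are all 1, so H_0 ≅ Z.
  H_1: rank ker ∂_1 − rank ∂_2 = (3 − 2) − 0 = 1, and there is no ∂_2, so H_1 ≅ Z.

(K is a triangulation of the circle S^1.)

H_0 ≅ Z,  H_1 ≅ Z.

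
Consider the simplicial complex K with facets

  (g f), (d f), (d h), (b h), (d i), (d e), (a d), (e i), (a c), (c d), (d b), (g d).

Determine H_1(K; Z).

H_1 ≅ Z^4.

Order the vertices as a < b < c < d < e < f < g < h < i. Listing each simplex with vertices in this order, K has dimension 1 with simplices:

  0-simplices (9): a, b, c, d, e, f, g, h, i
  1-simplices (12): ac, ad, bd, bh, cd, de, df, dg, dh, di, ei, fg

giving chain groups C_0 ≅ Z^9, C_1 ≅ Z^12.

The boundary map ∂_1: C_1 → C_0 sends each edge [p,q] (with p < q) to q − p. For instance
  ∂bd = d − b.
The 9×12 boundary matrix has rank 8 and Smith normal form diag(1,1,1,1,1,1,1,1).

Computing H_k = (kernel of ∂_k) / (image of ∂_{k+1}):

  H_1: rank ker ∂_1 − rank ∂_2 = (12 − 8) − 0 = 4, and there is no ∂_2, so H_1 ≅ Z^4.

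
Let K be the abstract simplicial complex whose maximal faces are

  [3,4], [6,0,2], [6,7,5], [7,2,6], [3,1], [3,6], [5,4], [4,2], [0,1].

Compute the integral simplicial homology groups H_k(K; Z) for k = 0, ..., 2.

H_0 ≅ Z,  H_1 ≅ Z^3,  H_2 = 0.

Order the vertices as 0 < 1 < 2 < 3 < 4 < 5 < 6 < 7. Listing each simplex with vertices in this order, K has dimension 2 with simplices:

  0-simplices (8): [0], [1], [2], [3], [4], [5], [6], [7]
  1-simplices (13): [0,1], [0,2], [0,6], [1,3], [2,4], [2,6], [2,7], [3,4], [3,6], [4,5], [5,6], [5,7], [6,7]
  2-simplices (3): [0,2,6], [2,6,7], [5,6,7]

so the chain groups are C_0 ≅ Z^8, C_1 ≅ Z^13, C_2 ≅ Z^3.

The boundary map ∂_1: C_1 → C_0 is given by ∂[p,q] = [q] − [p]. For instance
  ∂[5,6] = [6] − [5].
This gives a 8×13 integer matrix of rank 7; reducing to Smith normal form yields diagonal entries (1,1,1,1,1,1,1).

Boundary ∂_2: C_2 → C_1 maps a triangle to the signed sum of its edges. For instance
  ∂[2,6,7] = [6,7] − [2,7] + [2,6],
  ∂[0,2,6] = [2,6] − [0,6] + [0,2].
The resulting 13×3 matrix has rank 3, and its Smith normal form has invariant factors (1,1,1).

Reading off H_k = ker ∂_k / im ∂_{k+1}:

  H_0: rank C_0 − rank ∂_1 = 8 − 7 = 1, and the invariant factors of ∂_1 are all 1, so H_0 ≅ Z.
  H_1: rank ker ∂_1 − rank ∂_2 = (13 − 7) − 3 = 3, and the invariant factors of ∂_2 are all 1, so H_1 ≅ Z^3.
  H_2: rank ker ∂_2 − rank ∂_3 = (3 − 3) − 0 = 0, and there is no ∂_3, so H_2 ≅ 0.

As a check, the Euler characteristic is 8 − 13 + 3 = -2, which agrees with 1 − 3 + 0 = -2.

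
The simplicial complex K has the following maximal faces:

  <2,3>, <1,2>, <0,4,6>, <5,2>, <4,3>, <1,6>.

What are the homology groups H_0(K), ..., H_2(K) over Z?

H_0 ≅ Z,  H_1 ≅ Z,  H_2 = 0.

Take the total order 0 < 1 < 2 < 3 < 4 < 5 < 6 on the vertex set. Then K (dimension 2) consists of the simplices:

  0-simplices (7): [0], [1], [2], [3], [4], [5], [6]
  1-simplices (8): [0,4], [0,6], [1,2], [1,6], [2,3], [2,5], [3,4], [4,6]
  2-simplices (1): [0,4,6]

Hence C_0 ≅ Z^7, C_1 ≅ Z^8, C_2 ≅ Z^1.

∂_1: C_1 → C_0 maps an edge to its endpoints' difference, ∂[p,q] = q − p. For instance
  ∂[3,4] = [4] − [3].
As a 7×8 matrix over Z this has rank 6, with invariant factors (1,1,1,1,1,1).

The boundary map ∂_2: C_2 → C_1 sends each 2-simplex [p,q,r] to [q,r] − [p,r] + [p,q]. For instance
  ∂[0,4,6] = [4,6] − [0,6] + [0,4].
The resulting 8×1 matrix has rank 1, and its Smith normal form has invariant factors (1).

Reading off H_k = ker ∂_k / im ∂_{k+1}:

  H_0: rank C_0 − rank ∂_1 = 7 − 6 = 1, and the invariant factors of ∂_1 are all 1, so H_0 = Z.
  H_1: rank ker ∂_1 − rank ∂_2 = (8 − 6) − 1 = 1, and the invariant factors of ∂_2 are all 1, so H_1 = Z.
  H_2: rank ker ∂_2 − rank ∂_3 = (1 − 1) − 0 = 0, and there is no ∂_3, so H_2 = 0.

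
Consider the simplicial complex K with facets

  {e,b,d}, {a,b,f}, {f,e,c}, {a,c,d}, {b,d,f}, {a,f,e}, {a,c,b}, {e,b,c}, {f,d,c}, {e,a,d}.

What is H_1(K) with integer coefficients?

H_1 = Z/2.

Take the total order a < b < c < d < e < f on the vertex set. Then K (dimension 2) consists of the simplices:

  0-simplices (6): a, b, c, d, e, f
  1-simplices (15): ab, ac, ad, ae, af, bc, bd, be, bf, cd, ce, cf, de, df, ef
  2-simplices (10): abc, abf, acd, ade, aef, bce, bde, bdf, cdf, cef

so the chain groups are C_0 ≅ Z^6, C_1 ≅ Z^15, C_2 ≅ Z^10.

The boundary map ∂_1: C_1 → C_0 sends each edge [p,q] (with p < q) to q − p. For instance
  ∂be = e − b.
As a 6×15 matrix over Z this has rank 5, with invariant factors (1,1,1,1,1).

∂_2: C_2 → C_1 sends each 2-simplex [p,q,r] to [q,r] − [p,r] + [p,q]. For instance
  ∂cef = ef − cf + ce,
  ∂bdf = df − bf + bd.
As a 15×10 matrix over Z this has rank 10, with invariant factors (1,1,1,1,1,1,1,1,1,2).

Reading off H_k = ker ∂_k / im ∂_{k+1}:

  H_1: rank ker ∂_1 − rank ∂_2 = (15 − 5) − 10 = 0, and ∂_2 has invariant factor 2 > 1, so H_1 = Z/2.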